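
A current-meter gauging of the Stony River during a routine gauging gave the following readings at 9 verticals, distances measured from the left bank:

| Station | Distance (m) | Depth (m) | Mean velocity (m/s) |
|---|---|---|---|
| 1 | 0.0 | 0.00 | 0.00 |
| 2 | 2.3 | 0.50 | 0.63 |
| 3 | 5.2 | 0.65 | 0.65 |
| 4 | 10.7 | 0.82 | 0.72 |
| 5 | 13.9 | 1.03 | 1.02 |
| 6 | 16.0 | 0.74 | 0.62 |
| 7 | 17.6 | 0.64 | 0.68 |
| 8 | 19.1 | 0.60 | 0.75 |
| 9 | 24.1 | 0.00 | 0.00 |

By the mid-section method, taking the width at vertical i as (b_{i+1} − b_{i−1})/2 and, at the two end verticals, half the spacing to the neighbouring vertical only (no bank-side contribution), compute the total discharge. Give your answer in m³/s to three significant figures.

w_2 = (5.2 − 0.0)/2 = 2.6 m; q_2 = 0.63 × 0.50 × 2.6 = 0.8190 m³/s
w_3 = (10.7 − 2.3)/2 = 4.2 m; q_3 = 0.65 × 0.65 × 4.2 = 1.775 m³/s
w_4 = (13.9 − 5.2)/2 = 4.35 m; q_4 = 0.72 × 0.82 × 4.35 = 2.568 m³/s
w_5 = (16.0 − 10.7)/2 = 2.65 m; q_5 = 1.02 × 1.03 × 2.65 = 2.784 m³/s
w_6 = (17.6 − 13.9)/2 = 1.85 m; q_6 = 0.62 × 0.74 × 1.85 = 0.8488 m³/s
w_7 = (19.1 − 16.0)/2 = 1.55 m; q_7 = 0.68 × 0.64 × 1.55 = 0.6746 m³/s
w_8 = (24.1 − 17.6)/2 = 3.25 m; q_8 = 0.75 × 0.60 × 3.25 = 1.463 m³/s
Stations 1, 9 contribute zero (depth or velocity is 0).
Q = Σ qᵢ = 10.93 m³/s

10.9 m³/s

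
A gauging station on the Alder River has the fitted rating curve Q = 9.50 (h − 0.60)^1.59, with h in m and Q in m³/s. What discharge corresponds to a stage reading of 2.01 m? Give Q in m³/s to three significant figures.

Q = 9.50 × (2.01 − 0.60)^1.59 = 9.50 × 1.41^1.59 = 16.41 m³/s

16.4 m³/s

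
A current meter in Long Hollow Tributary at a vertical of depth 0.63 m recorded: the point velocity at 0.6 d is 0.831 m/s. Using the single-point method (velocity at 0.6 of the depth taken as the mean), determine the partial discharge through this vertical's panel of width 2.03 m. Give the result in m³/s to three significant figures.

1.06 m³/s

v̄ = v₀.₆ = 0.831 m/s
q = v̄ × d × w = 0.8310 × 0.63 × 2.03 = 1.063 m³/s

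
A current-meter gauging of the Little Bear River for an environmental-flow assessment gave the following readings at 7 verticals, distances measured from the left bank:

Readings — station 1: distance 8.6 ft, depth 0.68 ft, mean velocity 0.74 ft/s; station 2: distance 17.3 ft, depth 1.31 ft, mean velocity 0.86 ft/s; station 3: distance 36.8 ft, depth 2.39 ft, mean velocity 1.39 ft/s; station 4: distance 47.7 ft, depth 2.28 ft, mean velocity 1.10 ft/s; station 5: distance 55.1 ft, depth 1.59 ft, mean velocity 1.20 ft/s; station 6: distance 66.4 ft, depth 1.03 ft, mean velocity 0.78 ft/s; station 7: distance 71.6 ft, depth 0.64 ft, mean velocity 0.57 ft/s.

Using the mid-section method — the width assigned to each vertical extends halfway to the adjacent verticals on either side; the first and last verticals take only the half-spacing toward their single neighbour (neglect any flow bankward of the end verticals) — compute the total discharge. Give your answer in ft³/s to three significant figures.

w_1 = (17.3 − 8.6)/2 = 4.35 ft; q_1 = 0.74 × 0.68 × 4.35 = 2.189 ft³/s
w_2 = (36.8 − 8.6)/2 = 14.1 ft; q_2 = 0.86 × 1.31 × 14.1 = 15.89 ft³/s
w_3 = (47.7 − 17.3)/2 = 15.2 ft; q_3 = 1.39 × 2.39 × 15.2 = 50.50 ft³/s
w_4 = (55.1 − 36.8)/2 = 9.15 ft; q_4 = 1.10 × 2.28 × 9.15 = 22.95 ft³/s
w_5 = (66.4 − 47.7)/2 = 9.35 ft; q_5 = 1.20 × 1.59 × 9.35 = 17.84 ft³/s
w_6 = (71.6 − 55.1)/2 = 8.25 ft; q_6 = 0.78 × 1.03 × 8.25 = 6.628 ft³/s
w_7 = (71.6 − 66.4)/2 = 2.6 ft; q_7 = 0.57 × 0.64 × 2.6 = 0.9485 ft³/s
Q = Σ qᵢ = 116.9 ft³/s

117 ft³/s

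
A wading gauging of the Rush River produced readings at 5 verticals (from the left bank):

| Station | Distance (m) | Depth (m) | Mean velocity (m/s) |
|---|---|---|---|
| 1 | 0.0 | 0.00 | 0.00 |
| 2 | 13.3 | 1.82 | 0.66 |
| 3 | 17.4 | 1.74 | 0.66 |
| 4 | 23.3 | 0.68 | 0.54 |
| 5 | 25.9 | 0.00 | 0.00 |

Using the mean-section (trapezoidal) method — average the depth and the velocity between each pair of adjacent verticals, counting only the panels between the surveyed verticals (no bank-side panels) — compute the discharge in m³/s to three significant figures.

Panel 1-2: Δb = 13.3 m, d̄ = (0.00+1.82)/2 = 0.91, v̄ = (0.00+0.66)/2 = 0.33 → q = 13.3×0.91×0.33 = 3.994 m³/s
Panel 2-3: Δb = 4.1 m, d̄ = (1.82+1.74)/2 = 1.78, v̄ = (0.66+0.66)/2 = 0.66 → q = 4.1×1.78×0.66 = 4.817 m³/s
Panel 3-4: Δb = 5.9 m, d̄ = (1.74+0.68)/2 = 1.21, v̄ = (0.66+0.54)/2 = 0.6 → q = 5.9×1.21×0.6 = 4.283 m³/s
Panel 4-5: Δb = 2.6 m, d̄ = (0.68+0.00)/2 = 0.34, v̄ = (0.54+0.00)/2 = 0.27 → q = 2.6×0.34×0.27 = 0.2387 m³/s
Q = Σ q = 13.33 m³/s

13.3 m³/s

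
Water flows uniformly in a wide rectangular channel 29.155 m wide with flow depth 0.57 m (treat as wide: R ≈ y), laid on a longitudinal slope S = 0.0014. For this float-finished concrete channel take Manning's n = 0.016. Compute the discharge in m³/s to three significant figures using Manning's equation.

A = b·y = 29.155 × 0.57 = 16.62 m²
Wide channel: R ≈ y = 0.57 m
Q = (1/n)·A·R^(2/3)·S^(1/2) = (1/0.016) × 16.62 × 0.5700^(2/3) × 0.0014^(1/2) = 26.72 m³/s

26.7 m³/s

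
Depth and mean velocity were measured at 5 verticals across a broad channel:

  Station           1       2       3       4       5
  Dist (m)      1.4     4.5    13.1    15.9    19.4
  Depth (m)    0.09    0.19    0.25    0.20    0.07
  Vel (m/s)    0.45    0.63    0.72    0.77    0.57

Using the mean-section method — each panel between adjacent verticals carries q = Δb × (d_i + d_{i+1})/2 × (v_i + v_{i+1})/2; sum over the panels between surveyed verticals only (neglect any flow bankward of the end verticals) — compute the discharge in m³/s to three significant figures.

Panel 1-2: Δb = 3.1 m, d̄ = (0.09+0.19)/2 = 0.14, v̄ = (0.45+0.63)/2 = 0.54 → q = 3.1×0.14×0.54 = 0.2344 m³/s
Panel 2-3: Δb = 8.6 m, d̄ = (0.19+0.25)/2 = 0.22, v̄ = (0.63+0.72)/2 = 0.675 → q = 8.6×0.22×0.675 = 1.277 m³/s
Panel 3-4: Δb = 2.8 m, d̄ = (0.25+0.20)/2 = 0.225, v̄ = (0.72+0.77)/2 = 0.745 → q = 2.8×0.225×0.745 = 0.4694 m³/s
Panel 4-5: Δb = 3.5 m, d̄ = (0.20+0.07)/2 = 0.135, v̄ = (0.77+0.57)/2 = 0.67 → q = 3.5×0.135×0.67 = 0.3166 m³/s
Q = Σ q = 2.297 m³/s

2.30 m³/s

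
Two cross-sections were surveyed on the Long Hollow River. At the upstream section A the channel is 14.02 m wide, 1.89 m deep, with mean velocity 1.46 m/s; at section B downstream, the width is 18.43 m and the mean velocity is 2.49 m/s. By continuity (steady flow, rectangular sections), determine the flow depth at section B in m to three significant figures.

0.843 m

Q = A₁V₁ = (14.02×1.89) × 1.46 = 38.69 m³/s
d₂ = Q/(b₂ V₂) = 38.69/(18.43×2.49) = 0.8430 m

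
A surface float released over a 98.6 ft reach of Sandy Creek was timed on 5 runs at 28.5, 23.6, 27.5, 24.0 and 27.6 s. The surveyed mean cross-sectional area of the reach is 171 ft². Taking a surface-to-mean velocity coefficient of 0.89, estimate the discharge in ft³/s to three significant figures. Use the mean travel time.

t̄ = (28.5 + 23.6 + 27.5 + 24.0 + 27.6) / 5 = 26.24 s
v_surface = L / t̄ = 98.6 / 26.24 = 3.758 ft/s
v_mean = 0.89 × 3.758 = 3.344 ft/s
Q = A × v_mean = 171 × 3.344 = 571.9 ft³/s

572 ft³/s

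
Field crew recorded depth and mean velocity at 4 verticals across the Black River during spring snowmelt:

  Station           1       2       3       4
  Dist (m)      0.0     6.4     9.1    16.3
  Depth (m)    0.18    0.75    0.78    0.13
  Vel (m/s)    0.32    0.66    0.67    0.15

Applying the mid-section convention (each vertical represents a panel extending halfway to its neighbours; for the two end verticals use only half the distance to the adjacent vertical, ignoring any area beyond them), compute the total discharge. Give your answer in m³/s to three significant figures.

5.09 m³/s

w_1 = (6.4 − 0.0)/2 = 3.2 m; q_1 = 0.32 × 0.18 × 3.2 = 0.1843 m³/s
w_2 = (9.1 − 0.0)/2 = 4.55 m; q_2 = 0.66 × 0.75 × 4.55 = 2.252 m³/s
w_3 = (16.3 − 6.4)/2 = 4.95 m; q_3 = 0.67 × 0.78 × 4.95 = 2.587 m³/s
w_4 = (16.3 − 9.1)/2 = 3.6 m; q_4 = 0.15 × 0.13 × 3.6 = 0.07020 m³/s
Q = Σ qᵢ = 5.094 m³/s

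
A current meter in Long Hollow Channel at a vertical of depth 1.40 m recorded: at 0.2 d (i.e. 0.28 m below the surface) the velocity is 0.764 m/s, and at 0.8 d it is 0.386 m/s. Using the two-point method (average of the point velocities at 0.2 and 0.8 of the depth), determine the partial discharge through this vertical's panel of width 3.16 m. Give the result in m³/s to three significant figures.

v̄ = (0.764 + 0.386) / 2 = 0.5750 m/s
q = v̄ × d × w = 0.5750 × 1.40 × 3.16 = 2.544 m³/s

2.54 m³/s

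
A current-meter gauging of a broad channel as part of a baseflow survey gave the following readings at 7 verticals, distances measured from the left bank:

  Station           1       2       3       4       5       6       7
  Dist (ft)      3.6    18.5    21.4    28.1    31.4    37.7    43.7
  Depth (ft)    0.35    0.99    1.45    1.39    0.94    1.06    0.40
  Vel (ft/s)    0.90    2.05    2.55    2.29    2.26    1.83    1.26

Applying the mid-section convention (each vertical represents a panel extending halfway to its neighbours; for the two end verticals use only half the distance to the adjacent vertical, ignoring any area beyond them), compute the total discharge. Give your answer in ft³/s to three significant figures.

w_1 = (18.5 − 3.6)/2 = 7.45 ft; q_1 = 0.90 × 0.35 × 7.45 = 2.347 ft³/s
w_2 = (21.4 − 3.6)/2 = 8.9 ft; q_2 = 2.05 × 0.99 × 8.9 = 18.06 ft³/s
w_3 = (28.1 − 18.5)/2 = 4.8 ft; q_3 = 2.55 × 1.45 × 4.8 = 17.75 ft³/s
w_4 = (31.4 − 21.4)/2 = 5 ft; q_4 = 2.29 × 1.39 × 5 = 15.92 ft³/s
w_5 = (37.7 − 28.1)/2 = 4.8 ft; q_5 = 2.26 × 0.94 × 4.8 = 10.20 ft³/s
w_6 = (43.7 − 31.4)/2 = 6.15 ft; q_6 = 1.83 × 1.06 × 6.15 = 11.93 ft³/s
w_7 = (43.7 − 37.7)/2 = 3 ft; q_7 = 1.26 × 0.40 × 3 = 1.512 ft³/s
Q = Σ qᵢ = 77.71 ft³/s

77.7 ft³/s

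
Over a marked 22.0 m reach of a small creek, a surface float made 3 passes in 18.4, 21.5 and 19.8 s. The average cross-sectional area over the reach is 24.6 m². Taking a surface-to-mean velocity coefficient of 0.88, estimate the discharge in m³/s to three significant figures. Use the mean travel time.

23.9 m³/s

t̄ = (18.4 + 21.5 + 19.8) / 3 = 19.9 s
v_surface = L / t̄ = 22.0 / 19.9 = 1.106 m/s
v_mean = 0.88 × 1.106 = 0.9729 m/s
Q = A × v_mean = 24.6 × 0.9729 = 23.93 m³/s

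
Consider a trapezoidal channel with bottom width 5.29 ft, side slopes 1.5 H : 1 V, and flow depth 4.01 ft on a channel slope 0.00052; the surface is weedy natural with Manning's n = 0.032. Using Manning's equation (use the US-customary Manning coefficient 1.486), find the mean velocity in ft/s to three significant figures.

A = (b + z·y)·y = (5.29 + 1.5×4.01)×4.01 = 45.33 ft²
P = b + 2y√(1+z²) = 5.29 + 2×4.01×√(1+1.5²) = 19.75 ft
R = A/P = 45.33/19.75 = 2.296 ft
Q = (1.486/n)·A·R^(2/3)·S^(1/2) = (1.486/0.032) × 45.33 × 2.296^(2/3) × 0.00052^(1/2) = 83.54 ft³/s
V = Q/A = 83.54/45.33 = 1.843 ft/s

1.84 ft/s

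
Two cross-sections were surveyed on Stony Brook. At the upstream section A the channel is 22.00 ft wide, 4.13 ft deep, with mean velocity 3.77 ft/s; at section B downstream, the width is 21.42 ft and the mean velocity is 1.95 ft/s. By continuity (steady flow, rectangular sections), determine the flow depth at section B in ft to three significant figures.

8.20 ft

Q = A₁V₁ = (22.00×4.13) × 3.77 = 342.5 ft³/s
d₂ = Q/(b₂ V₂) = 342.5/(21.42×1.95) = 8.201 ft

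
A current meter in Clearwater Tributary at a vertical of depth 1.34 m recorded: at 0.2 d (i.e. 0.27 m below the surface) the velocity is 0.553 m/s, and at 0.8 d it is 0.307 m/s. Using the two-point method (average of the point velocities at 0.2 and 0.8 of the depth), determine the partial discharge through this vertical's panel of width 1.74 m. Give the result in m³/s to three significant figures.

v̄ = (0.553 + 0.307) / 2 = 0.4300 m/s
q = v̄ × d × w = 0.4300 × 1.34 × 1.74 = 1.003 m³/s

1.00 m³/s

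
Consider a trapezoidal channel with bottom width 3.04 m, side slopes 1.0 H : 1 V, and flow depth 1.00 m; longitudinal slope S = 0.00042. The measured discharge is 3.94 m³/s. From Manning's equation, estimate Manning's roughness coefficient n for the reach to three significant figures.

0.0164

A = (b + z·y)·y = (3.04 + 1.0×1.00)×1.00 = 4.040 m²
P = b + 2y√(1+z²) = 3.04 + 2×1.00×√(1+1.0²) = 5.868 m
R = A/P = 4.040/5.868 = 0.6884 m
n = (1/Q)·A·R^(2/3)·S^(1/2) = (1/3.94) × 4.040 × 0.7797 × 0.02049 = 0.01638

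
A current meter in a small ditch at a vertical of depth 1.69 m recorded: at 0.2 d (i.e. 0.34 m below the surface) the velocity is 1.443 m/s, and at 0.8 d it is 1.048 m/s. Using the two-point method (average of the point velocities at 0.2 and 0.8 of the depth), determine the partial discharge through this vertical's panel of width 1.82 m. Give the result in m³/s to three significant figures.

v̄ = (1.443 + 1.048) / 2 = 1.246 m/s
q = v̄ × d × w = 1.246 × 1.69 × 1.82 = 3.831 m³/s

3.83 m³/s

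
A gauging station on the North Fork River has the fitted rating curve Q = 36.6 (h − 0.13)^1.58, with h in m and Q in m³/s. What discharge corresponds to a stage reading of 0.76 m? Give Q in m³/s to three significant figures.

17.6 m³/s

Q = 36.6 × (0.76 − 0.13)^1.58 = 36.6 × 0.63^1.58 = 17.64 m³/s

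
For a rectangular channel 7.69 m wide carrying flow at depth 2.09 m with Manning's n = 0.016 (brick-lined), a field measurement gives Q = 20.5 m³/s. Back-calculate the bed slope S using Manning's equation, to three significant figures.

A = b·y = 7.69 × 2.09 = 16.07 m²
P = b + 2y = 7.69 + 2×2.09 = 11.87 m
R = A/P = 16.07/11.87 = 1.354 m
S = (Q·n / (1·A·R^(2/3)))² = (20.5×0.016 / (1×16.07×1.224))² = 0.0002780

0.000278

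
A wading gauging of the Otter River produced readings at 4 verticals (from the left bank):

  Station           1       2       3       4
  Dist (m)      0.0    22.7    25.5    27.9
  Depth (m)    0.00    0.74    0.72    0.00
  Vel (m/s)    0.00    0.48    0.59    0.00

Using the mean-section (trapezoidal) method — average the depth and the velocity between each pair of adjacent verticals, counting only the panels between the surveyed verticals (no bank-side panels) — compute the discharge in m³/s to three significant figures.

Panel 1-2: Δb = 22.7 m, d̄ = (0.00+0.74)/2 = 0.37, v̄ = (0.00+0.48)/2 = 0.24 → q = 22.7×0.37×0.24 = 2.016 m³/s
Panel 2-3: Δb = 2.8 m, d̄ = (0.74+0.72)/2 = 0.73, v̄ = (0.48+0.59)/2 = 0.535 → q = 2.8×0.73×0.535 = 1.094 m³/s
Panel 3-4: Δb = 2.4 m, d̄ = (0.72+0.00)/2 = 0.36, v̄ = (0.59+0.00)/2 = 0.295 → q = 2.4×0.36×0.295 = 0.2549 m³/s
Q = Σ q = 3.364 m³/s

3.36 m³/s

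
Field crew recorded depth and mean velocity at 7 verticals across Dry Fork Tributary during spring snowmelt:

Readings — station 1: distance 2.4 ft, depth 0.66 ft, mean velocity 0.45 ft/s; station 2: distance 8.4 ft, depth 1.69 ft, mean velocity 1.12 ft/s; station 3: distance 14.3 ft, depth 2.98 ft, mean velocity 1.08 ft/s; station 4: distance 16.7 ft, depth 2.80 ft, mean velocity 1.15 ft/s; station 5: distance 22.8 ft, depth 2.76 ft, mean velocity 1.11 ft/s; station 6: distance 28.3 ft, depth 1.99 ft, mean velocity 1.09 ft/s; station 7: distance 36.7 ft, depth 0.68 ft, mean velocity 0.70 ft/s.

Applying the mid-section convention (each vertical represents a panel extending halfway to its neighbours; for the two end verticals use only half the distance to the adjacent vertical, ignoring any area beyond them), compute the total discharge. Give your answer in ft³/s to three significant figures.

74.0 ft³/s

w_1 = (8.4 − 2.4)/2 = 3 ft; q_1 = 0.45 × 0.66 × 3 = 0.8910 ft³/s
w_2 = (14.3 − 2.4)/2 = 5.95 ft; q_2 = 1.12 × 1.69 × 5.95 = 11.26 ft³/s
w_3 = (16.7 − 8.4)/2 = 4.15 ft; q_3 = 1.08 × 2.98 × 4.15 = 13.36 ft³/s
w_4 = (22.8 − 14.3)/2 = 4.25 ft; q_4 = 1.15 × 2.80 × 4.25 = 13.69 ft³/s
w_5 = (28.3 − 16.7)/2 = 5.8 ft; q_5 = 1.11 × 2.76 × 5.8 = 17.77 ft³/s
w_6 = (36.7 − 22.8)/2 = 6.95 ft; q_6 = 1.09 × 1.99 × 6.95 = 15.08 ft³/s
w_7 = (36.7 − 28.3)/2 = 4.2 ft; q_7 = 0.70 × 0.68 × 4.2 = 1.999 ft³/s
Q = Σ qᵢ = 74.04 ft³/s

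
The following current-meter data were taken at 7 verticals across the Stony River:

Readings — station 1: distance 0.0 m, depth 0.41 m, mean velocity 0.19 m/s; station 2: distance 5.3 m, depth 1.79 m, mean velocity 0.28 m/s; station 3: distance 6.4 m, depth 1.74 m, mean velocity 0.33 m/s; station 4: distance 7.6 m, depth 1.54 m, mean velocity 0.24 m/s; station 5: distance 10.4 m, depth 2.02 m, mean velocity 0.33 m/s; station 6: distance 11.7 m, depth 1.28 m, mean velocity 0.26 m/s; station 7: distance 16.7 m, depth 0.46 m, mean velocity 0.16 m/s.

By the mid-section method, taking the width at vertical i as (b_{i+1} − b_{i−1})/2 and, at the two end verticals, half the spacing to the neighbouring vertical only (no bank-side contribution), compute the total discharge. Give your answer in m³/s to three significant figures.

5.81 m³/s

w_1 = (5.3 − 0.0)/2 = 2.65 m; q_1 = 0.19 × 0.41 × 2.65 = 0.2064 m³/s
w_2 = (6.4 − 0.0)/2 = 3.2 m; q_2 = 0.28 × 1.79 × 3.2 = 1.604 m³/s
w_3 = (7.6 − 5.3)/2 = 1.15 m; q_3 = 0.33 × 1.74 × 1.15 = 0.6603 m³/s
w_4 = (10.4 − 6.4)/2 = 2 m; q_4 = 0.24 × 1.54 × 2 = 0.7392 m³/s
w_5 = (11.7 − 7.6)/2 = 2.05 m; q_5 = 0.33 × 2.02 × 2.05 = 1.367 m³/s
w_6 = (16.7 − 10.4)/2 = 3.15 m; q_6 = 0.26 × 1.28 × 3.15 = 1.048 m³/s
w_7 = (16.7 − 11.7)/2 = 2.5 m; q_7 = 0.16 × 0.46 × 2.5 = 0.1840 m³/s
Q = Σ qᵢ = 5.809 m³/s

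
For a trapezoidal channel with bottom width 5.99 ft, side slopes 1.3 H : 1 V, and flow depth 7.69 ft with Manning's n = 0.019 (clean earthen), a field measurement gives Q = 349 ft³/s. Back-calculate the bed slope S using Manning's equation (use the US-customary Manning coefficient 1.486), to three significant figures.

A = (b + z·y)·y = (5.99 + 1.3×7.69)×7.69 = 122.9 ft²
P = b + 2y√(1+z²) = 5.99 + 2×7.69×√(1+1.3²) = 31.22 ft
R = A/P = 122.9/31.22 = 3.938 ft
S = (Q·n / (1.486·A·R^(2/3)))² = (349×0.019 / (1.486×122.9×2.494))² = 0.0002118

0.000212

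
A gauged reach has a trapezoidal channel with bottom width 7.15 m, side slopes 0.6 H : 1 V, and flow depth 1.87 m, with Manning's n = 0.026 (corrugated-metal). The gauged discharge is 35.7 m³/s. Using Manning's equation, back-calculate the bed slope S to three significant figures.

A = (b + z·y)·y = (7.15 + 0.6×1.87)×1.87 = 15.47 m²
P = b + 2y√(1+z²) = 7.15 + 2×1.87×√(1+0.6²) = 11.51 m
R = A/P = 15.47/11.51 = 1.344 m
S = (Q·n / (1·A·R^(2/3)))² = (35.7×0.026 / (1×15.47×1.218))² = 0.002428

0.00243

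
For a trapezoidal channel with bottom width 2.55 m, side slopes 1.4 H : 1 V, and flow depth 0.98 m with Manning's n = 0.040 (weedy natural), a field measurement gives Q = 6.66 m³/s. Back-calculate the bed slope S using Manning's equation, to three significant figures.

0.00855

A = (b + z·y)·y = (2.55 + 1.4×0.98)×0.98 = 3.844 m²
P = b + 2y√(1+z²) = 2.55 + 2×0.98×√(1+1.4²) = 5.922 m
R = A/P = 3.844/5.922 = 0.6490 m
S = (Q·n / (1·A·R^(2/3)))² = (6.66×0.040 / (1×3.844×0.7496))² = 0.008549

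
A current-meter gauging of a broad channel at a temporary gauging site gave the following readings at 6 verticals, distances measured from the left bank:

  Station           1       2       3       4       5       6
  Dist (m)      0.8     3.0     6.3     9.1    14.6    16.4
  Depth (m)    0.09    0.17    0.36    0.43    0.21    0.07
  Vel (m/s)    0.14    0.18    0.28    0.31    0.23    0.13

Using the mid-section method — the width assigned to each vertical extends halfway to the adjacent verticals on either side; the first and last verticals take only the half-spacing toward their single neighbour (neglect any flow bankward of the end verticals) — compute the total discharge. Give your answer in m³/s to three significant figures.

w_1 = (3.0 − 0.8)/2 = 1.1 m; q_1 = 0.14 × 0.09 × 1.1 = 0.01386 m³/s
w_2 = (6.3 − 0.8)/2 = 2.75 m; q_2 = 0.18 × 0.17 × 2.75 = 0.08415 m³/s
w_3 = (9.1 − 3.0)/2 = 3.05 m; q_3 = 0.28 × 0.36 × 3.05 = 0.3074 m³/s
w_4 = (14.6 − 6.3)/2 = 4.15 m; q_4 = 0.31 × 0.43 × 4.15 = 0.5532 m³/s
w_5 = (16.4 − 9.1)/2 = 3.65 m; q_5 = 0.23 × 0.21 × 3.65 = 0.1763 m³/s
w_6 = (16.4 − 14.6)/2 = 0.9 m; q_6 = 0.13 × 0.07 × 0.9 = 0.008190 m³/s
Q = Σ qᵢ = 1.143 m³/s

1.14 m³/s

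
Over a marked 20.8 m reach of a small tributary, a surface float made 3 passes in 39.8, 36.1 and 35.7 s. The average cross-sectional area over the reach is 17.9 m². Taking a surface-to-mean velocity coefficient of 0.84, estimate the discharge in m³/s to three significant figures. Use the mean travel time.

t̄ = (39.8 + 36.1 + 35.7) / 3 = 37.2 s
v_surface = L / t̄ = 20.8 / 37.2 = 0.5591 m/s
v_mean = 0.84 × 0.5591 = 0.4697 m/s
Q = A × v_mean = 17.9 × 0.4697 = 8.407 m³/s

8.41 m³/s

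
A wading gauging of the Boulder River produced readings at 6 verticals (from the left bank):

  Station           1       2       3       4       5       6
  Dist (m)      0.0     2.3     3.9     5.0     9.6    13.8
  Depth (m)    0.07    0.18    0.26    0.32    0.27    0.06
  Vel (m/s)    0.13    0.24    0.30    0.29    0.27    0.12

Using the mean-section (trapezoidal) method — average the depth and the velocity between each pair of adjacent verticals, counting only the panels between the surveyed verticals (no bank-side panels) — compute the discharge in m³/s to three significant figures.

0.757 m³/s

Panel 1-2: Δb = 2.3 m, d̄ = (0.07+0.18)/2 = 0.125, v̄ = (0.13+0.24)/2 = 0.185 → q = 2.3×0.125×0.185 = 0.05319 m³/s
Panel 2-3: Δb = 1.6 m, d̄ = (0.18+0.26)/2 = 0.22, v̄ = (0.24+0.30)/2 = 0.27 → q = 1.6×0.22×0.27 = 0.09504 m³/s
Panel 3-4: Δb = 1.1 m, d̄ = (0.26+0.32)/2 = 0.29, v̄ = (0.30+0.29)/2 = 0.295 → q = 1.1×0.29×0.295 = 0.09411 m³/s
Panel 4-5: Δb = 4.6 m, d̄ = (0.32+0.27)/2 = 0.295, v̄ = (0.29+0.27)/2 = 0.28 → q = 4.6×0.295×0.28 = 0.3800 m³/s
Panel 5-6: Δb = 4.2 m, d̄ = (0.27+0.06)/2 = 0.165, v̄ = (0.27+0.12)/2 = 0.195 → q = 4.2×0.165×0.195 = 0.1351 m³/s
Q = Σ q = 0.7574 m³/s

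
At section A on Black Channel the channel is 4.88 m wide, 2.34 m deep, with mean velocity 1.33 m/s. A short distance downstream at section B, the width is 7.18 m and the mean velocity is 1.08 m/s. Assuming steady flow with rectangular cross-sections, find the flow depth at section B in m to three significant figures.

Q = A₁V₁ = (4.88×2.34) × 1.33 = 15.19 m³/s
d₂ = Q/(b₂ V₂) = 15.19/(7.18×1.08) = 1.959 m

1.96 m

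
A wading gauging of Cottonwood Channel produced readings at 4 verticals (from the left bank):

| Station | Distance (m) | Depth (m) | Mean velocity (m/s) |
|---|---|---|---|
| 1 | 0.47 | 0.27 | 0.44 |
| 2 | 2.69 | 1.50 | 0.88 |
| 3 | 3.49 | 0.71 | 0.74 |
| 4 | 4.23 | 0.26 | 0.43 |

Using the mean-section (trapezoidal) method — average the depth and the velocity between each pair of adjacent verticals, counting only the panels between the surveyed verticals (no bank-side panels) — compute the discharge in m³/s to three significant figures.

Panel 1-2: Δb = 2.22 m, d̄ = (0.27+1.50)/2 = 0.885, v̄ = (0.44+0.88)/2 = 0.66 → q = 2.22×0.885×0.66 = 1.297 m³/s
Panel 2-3: Δb = 0.8 m, d̄ = (1.50+0.71)/2 = 1.105, v̄ = (0.88+0.74)/2 = 0.81 → q = 0.8×1.105×0.81 = 0.7160 m³/s
Panel 3-4: Δb = 0.74 m, d̄ = (0.71+0.26)/2 = 0.485, v̄ = (0.74+0.43)/2 = 0.585 → q = 0.74×0.485×0.585 = 0.2100 m³/s
Q = Σ q = 2.223 m³/s

2.22 m³/s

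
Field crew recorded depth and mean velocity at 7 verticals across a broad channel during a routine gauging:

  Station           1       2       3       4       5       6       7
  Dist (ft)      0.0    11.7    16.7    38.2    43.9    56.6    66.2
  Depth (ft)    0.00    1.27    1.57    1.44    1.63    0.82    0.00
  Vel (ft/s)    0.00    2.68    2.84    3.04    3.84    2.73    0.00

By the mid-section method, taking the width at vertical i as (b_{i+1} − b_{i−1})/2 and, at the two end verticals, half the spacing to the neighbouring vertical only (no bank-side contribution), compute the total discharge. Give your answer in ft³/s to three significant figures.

230 ft³/s

w_2 = (16.7 − 0.0)/2 = 8.35 ft; q_2 = 2.68 × 1.27 × 8.35 = 28.42 ft³/s
w_3 = (38.2 − 11.7)/2 = 13.25 ft; q_3 = 2.84 × 1.57 × 13.25 = 59.08 ft³/s
w_4 = (43.9 − 16.7)/2 = 13.6 ft; q_4 = 3.04 × 1.44 × 13.6 = 59.54 ft³/s
w_5 = (56.6 − 38.2)/2 = 9.2 ft; q_5 = 3.84 × 1.63 × 9.2 = 57.58 ft³/s
w_6 = (66.2 − 43.9)/2 = 11.15 ft; q_6 = 2.73 × 0.82 × 11.15 = 24.96 ft³/s
Stations 1, 7 contribute zero (depth or velocity is 0).
Q = Σ qᵢ = 229.6 ft³/s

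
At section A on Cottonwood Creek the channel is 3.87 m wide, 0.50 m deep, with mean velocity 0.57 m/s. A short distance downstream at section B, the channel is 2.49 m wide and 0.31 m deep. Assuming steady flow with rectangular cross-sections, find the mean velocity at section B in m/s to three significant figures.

Q = A₁V₁ = (3.87×0.50) × 0.57 = 1.103 m³/s
A₂ = 2.49 × 0.31 = 0.7719 m²
V₂ = Q/A₂ = 1.103/0.7719 = 1.429 m/s

1.43 m/s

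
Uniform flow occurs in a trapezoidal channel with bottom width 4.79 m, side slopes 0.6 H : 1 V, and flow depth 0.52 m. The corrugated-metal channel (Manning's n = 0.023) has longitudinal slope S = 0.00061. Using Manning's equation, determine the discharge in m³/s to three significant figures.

1.65 m³/s

A = (b + z·y)·y = (4.79 + 0.6×0.52)×0.52 = 2.653 m²
P = b + 2y√(1+z²) = 4.79 + 2×0.52×√(1+0.6²) = 6.003 m
R = A/P = 2.653/6.003 = 0.4420 m
Q = (1/n)·A·R^(2/3)·S^(1/2) = (1/0.023) × 2.653 × 0.4420^(2/3) × 0.00061^(1/2) = 1.653 m³/s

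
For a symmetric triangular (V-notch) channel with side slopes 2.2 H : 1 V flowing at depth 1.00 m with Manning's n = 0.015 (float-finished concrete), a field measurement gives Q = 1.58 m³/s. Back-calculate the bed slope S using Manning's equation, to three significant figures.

A = z·y² = 2.2×1.00² = 2.200 m²
P = 2y√(1+z²) = 2×1.00×√(1+2.2²) = 4.833 m
R = A/P = 2.200/4.833 = 0.4552 m
S = (Q·n / (1·A·R^(2/3)))² = (1.58×0.015 / (1×2.200×0.5917))² = 0.0003314

0.000331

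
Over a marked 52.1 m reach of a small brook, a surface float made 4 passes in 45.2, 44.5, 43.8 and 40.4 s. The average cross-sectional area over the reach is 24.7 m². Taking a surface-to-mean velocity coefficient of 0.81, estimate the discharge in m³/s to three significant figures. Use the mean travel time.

24.0 m³/s

t̄ = (45.2 + 44.5 + 43.8 + 40.4) / 4 = 43.475 s
v_surface = L / t̄ = 52.1 / 43.475 = 1.198 m/s
v_mean = 0.81 × 1.198 = 0.9707 m/s
Q = A × v_mean = 24.7 × 0.9707 = 23.98 m³/s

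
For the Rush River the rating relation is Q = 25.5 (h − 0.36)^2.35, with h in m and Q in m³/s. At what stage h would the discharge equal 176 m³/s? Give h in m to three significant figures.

2.64 m

h − h₀ = (Q/C)^(1/b) = (176/25.5)^(1/2.35) = 2.275 m
h = 0.36 + 2.275 = 2.635 m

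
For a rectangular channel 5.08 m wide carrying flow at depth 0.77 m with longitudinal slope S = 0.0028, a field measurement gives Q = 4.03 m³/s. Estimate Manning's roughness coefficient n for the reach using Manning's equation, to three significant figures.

0.0362

A = b·y = 5.08 × 0.77 = 3.912 m²
P = b + 2y = 5.08 + 2×0.77 = 6.620 m
R = A/P = 3.912/6.620 = 0.5909 m
n = (1/Q)·A·R^(2/3)·S^(1/2) = (1/4.03) × 3.912 × 0.7041 × 0.05292 = 0.03617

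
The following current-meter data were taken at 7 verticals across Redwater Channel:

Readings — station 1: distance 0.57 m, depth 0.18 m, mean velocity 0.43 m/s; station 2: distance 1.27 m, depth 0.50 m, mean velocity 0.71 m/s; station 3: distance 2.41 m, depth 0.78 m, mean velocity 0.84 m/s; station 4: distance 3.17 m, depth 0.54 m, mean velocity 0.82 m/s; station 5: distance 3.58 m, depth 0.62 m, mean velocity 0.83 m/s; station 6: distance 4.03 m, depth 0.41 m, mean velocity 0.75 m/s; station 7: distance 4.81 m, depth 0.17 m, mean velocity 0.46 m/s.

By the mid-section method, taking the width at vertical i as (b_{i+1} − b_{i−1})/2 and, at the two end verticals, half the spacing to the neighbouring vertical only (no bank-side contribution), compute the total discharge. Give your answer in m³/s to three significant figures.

w_1 = (1.27 − 0.57)/2 = 0.35 m; q_1 = 0.43 × 0.18 × 0.35 = 0.02709 m³/s
w_2 = (2.41 − 0.57)/2 = 0.92 m; q_2 = 0.71 × 0.50 × 0.92 = 0.3266 m³/s
w_3 = (3.17 − 1.27)/2 = 0.95 m; q_3 = 0.84 × 0.78 × 0.95 = 0.6224 m³/s
w_4 = (3.58 − 2.41)/2 = 0.585 m; q_4 = 0.82 × 0.54 × 0.585 = 0.2590 m³/s
w_5 = (4.03 − 3.17)/2 = 0.43 m; q_5 = 0.83 × 0.62 × 0.43 = 0.2213 m³/s
w_6 = (4.81 − 3.58)/2 = 0.615 m; q_6 = 0.75 × 0.41 × 0.615 = 0.1891 m³/s
w_7 = (4.81 − 4.03)/2 = 0.39 m; q_7 = 0.46 × 0.17 × 0.39 = 0.03050 m³/s
Q = Σ qᵢ = 1.676 m³/s

1.68 m³/s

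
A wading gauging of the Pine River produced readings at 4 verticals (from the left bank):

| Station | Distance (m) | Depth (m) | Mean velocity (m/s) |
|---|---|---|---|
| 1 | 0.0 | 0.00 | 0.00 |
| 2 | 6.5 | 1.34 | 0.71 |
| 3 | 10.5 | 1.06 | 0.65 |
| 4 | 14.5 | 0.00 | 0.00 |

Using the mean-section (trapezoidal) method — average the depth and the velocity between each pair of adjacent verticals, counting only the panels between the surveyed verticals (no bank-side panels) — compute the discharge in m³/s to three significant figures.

5.50 m³/s

Panel 1-2: Δb = 6.5 m, d̄ = (0.00+1.34)/2 = 0.67, v̄ = (0.00+0.71)/2 = 0.355 → q = 6.5×0.67×0.355 = 1.546 m³/s
Panel 2-3: Δb = 4 m, d̄ = (1.34+1.06)/2 = 1.2, v̄ = (0.71+0.65)/2 = 0.68 → q = 4×1.2×0.68 = 3.264 m³/s
Panel 3-4: Δb = 4 m, d̄ = (1.06+0.00)/2 = 0.53, v̄ = (0.65+0.00)/2 = 0.325 → q = 4×0.53×0.325 = 0.6890 m³/s
Q = Σ q = 5.499 m³/s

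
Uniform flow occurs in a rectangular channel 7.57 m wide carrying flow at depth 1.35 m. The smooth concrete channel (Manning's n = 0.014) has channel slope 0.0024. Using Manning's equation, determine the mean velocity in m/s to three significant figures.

A = b·y = 7.57 × 1.35 = 10.22 m²
P = b + 2y = 7.57 + 2×1.35 = 10.27 m
R = A/P = 10.22/10.27 = 0.9951 m
Q = (1/n)·A·R^(2/3)·S^(1/2) = (1/0.014) × 10.22 × 0.9951^(2/3) × 0.0024^(1/2) = 35.64 m³/s
V = Q/A = 35.64/10.22 = 3.488 m/s

3.49 m/s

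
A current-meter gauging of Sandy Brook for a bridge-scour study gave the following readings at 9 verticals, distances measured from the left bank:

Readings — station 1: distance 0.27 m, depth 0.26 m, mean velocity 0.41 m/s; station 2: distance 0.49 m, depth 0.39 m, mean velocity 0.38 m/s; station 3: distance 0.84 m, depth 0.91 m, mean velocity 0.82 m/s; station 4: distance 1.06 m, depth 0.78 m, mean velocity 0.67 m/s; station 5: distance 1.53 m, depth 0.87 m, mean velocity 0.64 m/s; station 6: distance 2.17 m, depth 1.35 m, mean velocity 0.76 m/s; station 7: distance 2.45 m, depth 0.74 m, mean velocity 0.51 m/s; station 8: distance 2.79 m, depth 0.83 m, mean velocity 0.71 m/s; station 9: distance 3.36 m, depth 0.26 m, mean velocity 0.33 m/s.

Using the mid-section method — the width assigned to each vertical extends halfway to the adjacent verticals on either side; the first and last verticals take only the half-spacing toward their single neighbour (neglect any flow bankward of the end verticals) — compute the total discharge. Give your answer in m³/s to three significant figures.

1.64 m³/s

w_1 = (0.49 − 0.27)/2 = 0.11 m; q_1 = 0.41 × 0.26 × 0.11 = 0.01173 m³/s
w_2 = (0.84 − 0.27)/2 = 0.285 m; q_2 = 0.38 × 0.39 × 0.285 = 0.04224 m³/s
w_3 = (1.06 − 0.49)/2 = 0.285 m; q_3 = 0.82 × 0.91 × 0.285 = 0.2127 m³/s
w_4 = (1.53 − 0.84)/2 = 0.345 m; q_4 = 0.67 × 0.78 × 0.345 = 0.1803 m³/s
w_5 = (2.17 − 1.06)/2 = 0.555 m; q_5 = 0.64 × 0.87 × 0.555 = 0.3090 m³/s
w_6 = (2.45 − 1.53)/2 = 0.46 m; q_6 = 0.76 × 1.35 × 0.46 = 0.4720 m³/s
w_7 = (2.79 − 2.17)/2 = 0.31 m; q_7 = 0.51 × 0.74 × 0.31 = 0.1170 m³/s
w_8 = (3.36 − 2.45)/2 = 0.455 m; q_8 = 0.71 × 0.83 × 0.455 = 0.2681 m³/s
w_9 = (3.36 − 2.79)/2 = 0.285 m; q_9 = 0.33 × 0.26 × 0.285 = 0.02445 m³/s
Q = Σ qᵢ = 1.637 m³/s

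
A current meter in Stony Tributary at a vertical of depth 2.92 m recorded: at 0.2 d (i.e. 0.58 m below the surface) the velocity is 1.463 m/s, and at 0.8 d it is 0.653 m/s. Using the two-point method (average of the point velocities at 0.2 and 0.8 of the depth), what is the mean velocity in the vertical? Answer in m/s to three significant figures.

1.06 m/s

v̄ = (1.463 + 0.653) / 2 = 1.058 m/s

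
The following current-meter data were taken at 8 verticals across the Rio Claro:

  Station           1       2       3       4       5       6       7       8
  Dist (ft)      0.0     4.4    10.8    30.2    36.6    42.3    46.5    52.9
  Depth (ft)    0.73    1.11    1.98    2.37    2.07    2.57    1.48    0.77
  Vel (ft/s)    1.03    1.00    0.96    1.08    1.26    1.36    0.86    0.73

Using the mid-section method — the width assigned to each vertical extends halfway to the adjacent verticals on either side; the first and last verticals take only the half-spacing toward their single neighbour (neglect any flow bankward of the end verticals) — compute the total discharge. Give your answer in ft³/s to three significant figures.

w_1 = (4.4 − 0.0)/2 = 2.2 ft; q_1 = 1.03 × 0.73 × 2.2 = 1.654 ft³/s
w_2 = (10.8 − 0.0)/2 = 5.4 ft; q_2 = 1.00 × 1.11 × 5.4 = 5.994 ft³/s
w_3 = (30.2 − 4.4)/2 = 12.9 ft; q_3 = 0.96 × 1.98 × 12.9 = 24.52 ft³/s
w_4 = (36.6 − 10.8)/2 = 12.9 ft; q_4 = 1.08 × 2.37 × 12.9 = 33.02 ft³/s
w_5 = (42.3 − 30.2)/2 = 6.05 ft; q_5 = 1.26 × 2.07 × 6.05 = 15.78 ft³/s
w_6 = (46.5 − 36.6)/2 = 4.95 ft; q_6 = 1.36 × 2.57 × 4.95 = 17.30 ft³/s
w_7 = (52.9 − 42.3)/2 = 5.3 ft; q_7 = 0.86 × 1.48 × 5.3 = 6.746 ft³/s
w_8 = (52.9 − 46.5)/2 = 3.2 ft; q_8 = 0.73 × 0.77 × 3.2 = 1.799 ft³/s
Q = Σ qᵢ = 106.8 ft³/s

107 ft³/s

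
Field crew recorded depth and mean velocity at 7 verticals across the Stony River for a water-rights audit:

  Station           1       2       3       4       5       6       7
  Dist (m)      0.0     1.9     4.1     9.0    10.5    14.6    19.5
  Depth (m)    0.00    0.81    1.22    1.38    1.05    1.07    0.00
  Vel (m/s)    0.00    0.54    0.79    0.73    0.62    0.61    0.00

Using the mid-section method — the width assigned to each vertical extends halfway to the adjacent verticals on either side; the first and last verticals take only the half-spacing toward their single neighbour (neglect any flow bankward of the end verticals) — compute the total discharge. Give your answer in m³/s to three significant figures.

12.3 m³/s

w_2 = (4.1 − 0.0)/2 = 2.05 m; q_2 = 0.54 × 0.81 × 2.05 = 0.8967 m³/s
w_3 = (9.0 − 1.9)/2 = 3.55 m; q_3 = 0.79 × 1.22 × 3.55 = 3.421 m³/s
w_4 = (10.5 − 4.1)/2 = 3.2 m; q_4 = 0.73 × 1.38 × 3.2 = 3.224 m³/s
w_5 = (14.6 − 9.0)/2 = 2.8 m; q_5 = 0.62 × 1.05 × 2.8 = 1.823 m³/s
w_6 = (19.5 − 10.5)/2 = 4.5 m; q_6 = 0.61 × 1.07 × 4.5 = 2.937 m³/s
Stations 1, 7 contribute zero (depth or velocity is 0).
Q = Σ qᵢ = 12.30 m³/s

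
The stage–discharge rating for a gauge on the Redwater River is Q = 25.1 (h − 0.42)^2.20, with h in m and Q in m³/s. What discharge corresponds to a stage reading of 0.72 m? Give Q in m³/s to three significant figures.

1.78 m³/s

Q = 25.1 × (0.72 − 0.42)^2.20 = 25.1 × 0.3^2.20 = 1.776 m³/s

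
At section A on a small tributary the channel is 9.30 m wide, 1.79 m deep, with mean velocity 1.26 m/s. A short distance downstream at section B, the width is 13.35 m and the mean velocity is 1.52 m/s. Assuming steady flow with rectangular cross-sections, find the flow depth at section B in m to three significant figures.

1.03 m

Q = A₁V₁ = (9.30×1.79) × 1.26 = 20.98 m³/s
d₂ = Q/(b₂ V₂) = 20.98/(13.35×1.52) = 1.034 m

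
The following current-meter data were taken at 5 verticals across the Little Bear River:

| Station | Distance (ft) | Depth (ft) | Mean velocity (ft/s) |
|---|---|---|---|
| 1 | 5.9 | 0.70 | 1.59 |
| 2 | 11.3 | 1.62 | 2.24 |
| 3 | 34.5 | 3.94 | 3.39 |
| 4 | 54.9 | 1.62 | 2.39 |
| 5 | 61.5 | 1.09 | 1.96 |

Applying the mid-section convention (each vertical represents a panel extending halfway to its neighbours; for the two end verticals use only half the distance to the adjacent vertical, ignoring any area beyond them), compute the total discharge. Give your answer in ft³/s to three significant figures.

w_1 = (11.3 − 5.9)/2 = 2.7 ft; q_1 = 1.59 × 0.70 × 2.7 = 3.005 ft³/s
w_2 = (34.5 − 5.9)/2 = 14.3 ft; q_2 = 2.24 × 1.62 × 14.3 = 51.89 ft³/s
w_3 = (54.9 − 11.3)/2 = 21.8 ft; q_3 = 3.39 × 3.94 × 21.8 = 291.2 ft³/s
w_4 = (61.5 − 34.5)/2 = 13.5 ft; q_4 = 2.39 × 1.62 × 13.5 = 52.27 ft³/s
w_5 = (61.5 − 54.9)/2 = 3.3 ft; q_5 = 1.96 × 1.09 × 3.3 = 7.050 ft³/s
Q = Σ qᵢ = 405.4 ft³/s

405 ft³/s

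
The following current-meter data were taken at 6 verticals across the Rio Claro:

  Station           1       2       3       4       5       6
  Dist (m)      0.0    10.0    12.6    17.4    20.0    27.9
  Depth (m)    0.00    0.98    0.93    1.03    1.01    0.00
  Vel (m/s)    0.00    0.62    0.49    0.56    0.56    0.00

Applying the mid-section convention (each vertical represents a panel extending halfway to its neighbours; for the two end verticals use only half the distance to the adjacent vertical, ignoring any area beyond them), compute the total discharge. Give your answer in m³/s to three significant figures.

10.6 m³/s

w_2 = (12.6 − 0.0)/2 = 6.3 m; q_2 = 0.62 × 0.98 × 6.3 = 3.828 m³/s
w_3 = (17.4 − 10.0)/2 = 3.7 m; q_3 = 0.49 × 0.93 × 3.7 = 1.686 m³/s
w_4 = (20.0 − 12.6)/2 = 3.7 m; q_4 = 0.56 × 1.03 × 3.7 = 2.134 m³/s
w_5 = (27.9 − 17.4)/2 = 5.25 m; q_5 = 0.56 × 1.01 × 5.25 = 2.969 m³/s
Stations 1, 6 contribute zero (depth or velocity is 0).
Q = Σ qᵢ = 10.62 m³/s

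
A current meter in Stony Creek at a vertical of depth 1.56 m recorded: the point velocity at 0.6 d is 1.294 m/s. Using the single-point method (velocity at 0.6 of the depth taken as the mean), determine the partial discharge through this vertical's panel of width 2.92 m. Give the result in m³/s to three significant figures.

5.89 m³/s

v̄ = v₀.₆ = 1.294 m/s
q = v̄ × d × w = 1.294 × 1.56 × 2.92 = 5.894 m³/s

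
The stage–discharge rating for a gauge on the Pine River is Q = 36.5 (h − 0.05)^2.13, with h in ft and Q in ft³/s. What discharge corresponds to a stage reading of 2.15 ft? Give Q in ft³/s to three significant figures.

177 ft³/s

Q = 36.5 × (2.15 − 0.05)^2.13 = 36.5 × 2.1^2.13 = 177.3 ft³/s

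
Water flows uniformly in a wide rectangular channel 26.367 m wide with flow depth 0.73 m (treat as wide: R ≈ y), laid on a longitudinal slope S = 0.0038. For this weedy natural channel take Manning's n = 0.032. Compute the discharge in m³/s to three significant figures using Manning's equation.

A = b·y = 26.367 × 0.73 = 19.25 m²
Wide channel: R ≈ y = 0.73 m
Q = (1/n)·A·R^(2/3)·S^(1/2) = (1/0.032) × 19.25 × 0.7300^(2/3) × 0.0038^(1/2) = 30.06 m³/s

30.1 m³/s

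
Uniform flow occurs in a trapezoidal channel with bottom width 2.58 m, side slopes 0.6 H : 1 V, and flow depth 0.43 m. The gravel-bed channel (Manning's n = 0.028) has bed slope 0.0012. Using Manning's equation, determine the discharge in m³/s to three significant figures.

0.736 m³/s

A = (b + z·y)·y = (2.58 + 0.6×0.43)×0.43 = 1.220 m²
P = b + 2y√(1+z²) = 2.58 + 2×0.43×√(1+0.6²) = 3.583 m
R = A/P = 1.220/3.583 = 0.3406 m
Q = (1/n)·A·R^(2/3)·S^(1/2) = (1/0.028) × 1.220 × 0.3406^(2/3) × 0.0012^(1/2) = 0.7363 m³/s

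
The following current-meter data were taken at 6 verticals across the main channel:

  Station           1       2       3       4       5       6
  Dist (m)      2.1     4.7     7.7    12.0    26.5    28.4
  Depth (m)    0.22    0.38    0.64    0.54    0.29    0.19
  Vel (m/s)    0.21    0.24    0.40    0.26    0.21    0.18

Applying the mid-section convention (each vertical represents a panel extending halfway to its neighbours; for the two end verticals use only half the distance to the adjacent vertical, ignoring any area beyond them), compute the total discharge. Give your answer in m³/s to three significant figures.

3.10 m³/s

w_1 = (4.7 − 2.1)/2 = 1.3 m; q_1 = 0.21 × 0.22 × 1.3 = 0.06006 m³/s
w_2 = (7.7 − 2.1)/2 = 2.8 m; q_2 = 0.24 × 0.38 × 2.8 = 0.2554 m³/s
w_3 = (12.0 − 4.7)/2 = 3.65 m; q_3 = 0.40 × 0.64 × 3.65 = 0.9344 m³/s
w_4 = (26.5 − 7.7)/2 = 9.4 m; q_4 = 0.26 × 0.54 × 9.4 = 1.320 m³/s
w_5 = (28.4 − 12.0)/2 = 8.2 m; q_5 = 0.21 × 0.29 × 8.2 = 0.4994 m³/s
w_6 = (28.4 − 26.5)/2 = 0.95 m; q_6 = 0.18 × 0.19 × 0.95 = 0.03249 m³/s
Q = Σ qᵢ = 3.101 m³/s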